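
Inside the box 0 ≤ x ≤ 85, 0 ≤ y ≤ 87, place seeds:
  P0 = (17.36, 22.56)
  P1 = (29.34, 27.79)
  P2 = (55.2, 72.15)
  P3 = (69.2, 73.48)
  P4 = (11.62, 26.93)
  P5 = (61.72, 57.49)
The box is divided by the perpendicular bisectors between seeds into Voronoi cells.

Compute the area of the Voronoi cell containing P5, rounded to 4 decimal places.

1. box [0,85]×[0,87]: [(0, 0) (85, 0) (85, 87) (0, 87)]
2. ⊥bis P5·P0 via (39.54,40.025): [(71.0565, 0) (85, 0) (85, 87) (2.5509, 87)]  |A|=4193.0771
3. ⊥bis P5·P1 via (45.53,42.64): [(84.6408, 0) (85, 0) (85, 87) (4.8416, 87)]  |A|=3502.5174
4. ⊥bis P5·P2 via (58.46,64.82): [(34.8267, 54.3091) (84.6408, 0) (85, 0) (85, 76.6236)]  |A|=1931.9838
5. ⊥bis P5·P3 via (65.46,65.485): [(62.7771, 66.74) (34.8267, 54.3091) (84.6408, 0) (85, 0) (85, 56.3443)]  |A|=1706.652
6. ⊥bis P5·P4 via (36.67,42.21): [(62.7771, 66.74) (34.8267, 54.3091) (84.6408, 0) (85, 0) (85, 56.3443)]  |A|=1706.652
7. canonical 5-gon: [(62.7771, 66.74) (34.8267, 54.3091) (84.6408, 0) (85, 0) (85, 56.3443)]
8. shoelace: 1706.652

Area of P5's cell: 1706.6520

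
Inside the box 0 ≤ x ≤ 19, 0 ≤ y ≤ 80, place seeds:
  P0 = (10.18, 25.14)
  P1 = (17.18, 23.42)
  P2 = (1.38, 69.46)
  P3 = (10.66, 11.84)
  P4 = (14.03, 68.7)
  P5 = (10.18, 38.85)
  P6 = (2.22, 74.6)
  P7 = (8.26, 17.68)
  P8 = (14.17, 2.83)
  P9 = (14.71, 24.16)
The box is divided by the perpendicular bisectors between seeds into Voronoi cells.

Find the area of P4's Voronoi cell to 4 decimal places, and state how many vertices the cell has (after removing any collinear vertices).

1. box [0,19]×[0,80]: [(0, 0) (19, 0) (19, 80) (0, 80)]
2. ⊥bis P4·P0 via (12.105,46.92): [(0, 47.9899) (19, 46.3106) (19, 80) (0, 80)]  |A|=624.1454
3. ⊥bis P4·P1 via (15.605,46.06): [(0, 47.9899) (19, 46.3106) (19, 80) (0, 80)]  |A|=624.1454
4. ⊥bis P4·P2 via (7.705,69.08): [(6.4039, 47.4239) (19, 46.3106) (19, 80) (8.3611, 80)]  |A|=385.4648
5. ⊥bis P4·P3 via (12.345,40.27): [(6.4039, 47.4239) (19, 46.3106) (19, 80) (8.3611, 80)]  |A|=385.4648
6. ⊥bis P4·P5 via (12.105,53.775): [(6.8264, 54.4558) (19, 52.8857) (19, 80) (8.3611, 80)]  |A|=300.9209
7. ⊥bis P4·P6 via (8.125,71.65): [(7.8231, 71.0457) (6.8264, 54.4558) (19, 52.8857) (19, 80) (12.2965, 80)]  |A|=283.3014
8. ⊥bis P4·P7 via (11.145,43.19): [(7.8231, 71.0457) (6.8264, 54.4558) (19, 52.8857) (19, 80) (12.2965, 80)]  |A|=283.3014
9. ⊥bis P4·P8 via (14.1,35.765): [(7.8231, 71.0457) (6.8264, 54.4558) (19, 52.8857) (19, 80) (12.2965, 80)]  |A|=283.3014
10. ⊥bis P4·P9 via (14.37,46.43): [(7.8231, 71.0457) (6.8264, 54.4558) (19, 52.8857) (19, 80) (12.2965, 80)]  |A|=283.3014
11. canonical 5-gon: [(7.8231, 71.0457) (6.8264, 54.4558) (19, 52.8857) (19, 80) (12.2965, 80)]
12. shoelace: 283.3014

Area of P4's cell: 283.3014 (5 vertices)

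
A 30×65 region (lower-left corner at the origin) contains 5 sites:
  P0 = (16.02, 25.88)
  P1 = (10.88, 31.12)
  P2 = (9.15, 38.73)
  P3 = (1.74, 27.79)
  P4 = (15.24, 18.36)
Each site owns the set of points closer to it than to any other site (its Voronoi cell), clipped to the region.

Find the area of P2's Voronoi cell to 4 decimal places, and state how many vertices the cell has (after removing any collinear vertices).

1. box [0,30]×[0,65]: [(0, 0) (30, 0) (30, 65) (0, 65)]
2. ⊥bis P2·P0 via (12.585,32.305): [(0, 25.5767) (30, 41.6156) (30, 65) (0, 65)]  |A|=942.116
3. ⊥bis P2·P1 via (10.015,34.925): [(0, 32.6483) (23.0122, 37.8797) (30, 41.6156) (30, 65) (0, 65)]  |A|=860.7498
4. ⊥bis P2·P3 via (5.445,33.26): [(0, 36.9481) (4.7529, 33.7288) (23.0122, 37.8797) (30, 41.6156) (30, 65) (0, 65)]  |A|=850.5314
5. ⊥bis P2·P4 via (12.195,28.545): [(0, 36.9481) (4.7529, 33.7288) (23.0122, 37.8797) (30, 41.6156) (30, 65) (0, 65)]  |A|=850.5314
6. canonical 6-gon: [(0, 36.9481) (4.7529, 33.7288) (23.0122, 37.8797) (30, 41.6156) (30, 65) (0, 65)]
7. shoelace: 850.5314

Area of P2's cell: 850.5314 (6 vertices)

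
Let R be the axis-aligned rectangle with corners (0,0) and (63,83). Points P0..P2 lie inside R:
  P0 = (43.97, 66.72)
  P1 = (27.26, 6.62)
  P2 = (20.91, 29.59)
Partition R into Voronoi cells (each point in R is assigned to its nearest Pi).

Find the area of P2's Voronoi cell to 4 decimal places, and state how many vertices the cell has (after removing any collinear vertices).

1. box [0,63]×[0,83]: [(0, 0) (63, 0) (63, 83) (0, 83)]
2. ⊥bis P2·P0 via (32.44,48.155): [(0, 68.3022) (0, 0) (63, 0) (63, 29.1754)]  |A|=3070.5442
3. ⊥bis P2·P1 via (24.085,18.105): [(0, 68.3022) (0, 11.4468) (63, 28.863) (63, 29.1754)]  |A|=1800.7882
4. canonical 4-gon: [(0, 68.3022) (0, 11.4468) (63, 28.863) (63, 29.1754)]
5. shoelace: 1800.7882

Area of P2's cell: 1800.7882 (4 vertices)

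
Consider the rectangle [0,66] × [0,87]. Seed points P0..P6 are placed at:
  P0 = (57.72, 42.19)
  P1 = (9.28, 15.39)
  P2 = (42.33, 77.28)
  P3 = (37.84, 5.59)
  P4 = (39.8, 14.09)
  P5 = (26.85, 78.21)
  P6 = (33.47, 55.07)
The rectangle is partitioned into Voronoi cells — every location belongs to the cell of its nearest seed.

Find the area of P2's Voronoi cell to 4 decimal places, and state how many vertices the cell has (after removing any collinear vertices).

Area of P2's cell: 727.1414 (5 vertices)

1. box [0,66]×[0,87]: [(0, 0) (66, 0) (66, 87) (0, 87)]
2. ⊥bis P2·P0 via (50.025,59.735): [(0, 37.7947) (66, 66.7414) (66, 87) (0, 87)]  |A|=2292.3077
3. ⊥bis P2·P1 via (25.805,46.335): [(0, 60.1152) (22.9493, 47.86) (66, 66.7414) (66, 87) (0, 87)]  |A|=2036.188
4. ⊥bis P2·P3 via (40.085,41.435): [(0, 60.1152) (22.9493, 47.86) (66, 66.7414) (66, 87) (0, 87)]  |A|=2036.188
5. ⊥bis P2·P4 via (41.065,45.685): [(0, 60.1152) (22.9493, 47.86) (66, 66.7414) (66, 87) (0, 87)]  |A|=2036.188
6. ⊥bis P2·P5 via (34.59,77.745): [(33.061, 52.2948) (66, 66.7414) (66, 87) (35.146, 87)]  |A|=869.0449
7. ⊥bis P2·P6 via (37.9,66.175): [(33.9886, 67.7353) (51.9391, 60.5745) (66, 66.7414) (66, 87) (35.146, 87)]  |A|=727.1414
8. canonical 5-gon: [(33.9886, 67.7353) (51.9391, 60.5745) (66, 66.7414) (66, 87) (35.146, 87)]
9. shoelace: 727.1414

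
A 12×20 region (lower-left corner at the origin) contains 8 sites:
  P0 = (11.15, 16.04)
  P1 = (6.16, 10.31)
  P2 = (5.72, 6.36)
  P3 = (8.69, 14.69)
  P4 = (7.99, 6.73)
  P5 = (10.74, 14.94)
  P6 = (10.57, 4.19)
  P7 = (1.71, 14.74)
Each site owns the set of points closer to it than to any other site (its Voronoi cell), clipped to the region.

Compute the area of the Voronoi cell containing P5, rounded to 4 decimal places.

1. box [0,12]×[0,20]: [(0, 0) (12, 0) (12, 20) (0, 20)]
2. ⊥bis P5·P0 via (10.945,15.49): [(0, 19.5695) (0, 0) (12, 0) (12, 15.0968)]  |A|=207.9976
3. ⊥bis P5·P1 via (8.45,12.625): [(2.2941, 18.7144) (12, 9.1133) (12, 15.0968)]  |A|=29.0373
4. ⊥bis P5·P2 via (8.23,10.65): [(2.2941, 18.7144) (12, 9.1133) (12, 15.0968)]  |A|=29.0373
5. ⊥bis P5·P3 via (9.715,14.815): [(9.5702, 16.0024) (10.1922, 10.9016) (12, 9.1133) (12, 15.0968)]  |A|=11.3237
6. ⊥bis P5·P4 via (9.365,10.835): [(9.5702, 16.0024) (10.1922, 10.9016) (10.7175, 10.382) (12, 9.9524) (12, 15.0968)]  |A|=10.7856
7. ⊥bis P5·P6 via (10.655,9.565): [(9.5702, 16.0024) (10.1922, 10.9016) (10.7175, 10.382) (12, 9.9524) (12, 15.0968)]  |A|=10.7856
8. ⊥bis P5·P7 via (6.225,14.84): [(9.5702, 16.0024) (10.1922, 10.9016) (10.7175, 10.382) (12, 9.9524) (12, 15.0968)]  |A|=10.7856
9. canonical 5-gon: [(9.5702, 16.0024) (10.1922, 10.9016) (10.7175, 10.382) (12, 9.9524) (12, 15.0968)]
10. shoelace: 10.7856

Area of P5's cell: 10.7856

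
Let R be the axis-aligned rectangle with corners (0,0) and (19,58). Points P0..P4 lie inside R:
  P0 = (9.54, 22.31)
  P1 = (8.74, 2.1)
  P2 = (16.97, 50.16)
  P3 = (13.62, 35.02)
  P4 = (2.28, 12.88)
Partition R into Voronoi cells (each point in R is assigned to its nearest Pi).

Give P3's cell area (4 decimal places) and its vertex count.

1. box [0,19]×[0,58]: [(0, 0) (19, 0) (19, 58) (0, 58)]
2. ⊥bis P3·P0 via (11.58,28.665): [(0, 32.3823) (19, 26.2831) (19, 58) (0, 58)]  |A|=544.6788
3. ⊥bis P3·P1 via (11.18,18.56): [(0, 32.3823) (19, 26.2831) (19, 58) (0, 58)]  |A|=544.6788
4. ⊥bis P3·P2 via (15.295,42.59): [(0, 45.9743) (0, 32.3823) (19, 26.2831) (19, 41.7702)]  |A|=276.2515
5. ⊥bis P3·P4 via (7.95,23.95): [(0, 45.9743) (0, 32.3823) (19, 26.2831) (19, 41.7702)]  |A|=276.2515
6. canonical 4-gon: [(0, 45.9743) (0, 32.3823) (19, 26.2831) (19, 41.7702)]
7. shoelace: 276.2515

Area of P3's cell: 276.2515 (4 vertices)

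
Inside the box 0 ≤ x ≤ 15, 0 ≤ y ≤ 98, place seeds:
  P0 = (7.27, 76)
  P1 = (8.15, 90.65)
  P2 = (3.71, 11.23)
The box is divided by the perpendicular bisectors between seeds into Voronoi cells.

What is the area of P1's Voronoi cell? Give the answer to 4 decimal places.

Area of P1's cell: 219.9358

1. box [0,15]×[0,98]: [(0, 0) (15, 0) (15, 98) (0, 98)]
2. ⊥bis P1·P0 via (7.71,83.325): [(0, 83.7881) (15, 82.8871) (15, 98) (0, 98)]  |A|=219.9358
3. ⊥bis P1·P2 via (5.93,50.94): [(0, 83.7881) (15, 82.8871) (15, 98) (0, 98)]  |A|=219.9358
4. canonical 4-gon: [(0, 83.7881) (15, 82.8871) (15, 98) (0, 98)]
5. shoelace: 219.9358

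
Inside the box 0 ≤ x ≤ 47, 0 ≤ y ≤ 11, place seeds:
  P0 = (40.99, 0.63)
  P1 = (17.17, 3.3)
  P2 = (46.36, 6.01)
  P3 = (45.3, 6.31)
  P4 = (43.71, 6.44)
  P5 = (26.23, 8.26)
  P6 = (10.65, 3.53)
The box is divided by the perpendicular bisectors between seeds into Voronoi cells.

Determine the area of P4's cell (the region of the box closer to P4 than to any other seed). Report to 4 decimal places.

Area of P4's cell: 59.1209

1. box [0,47]×[0,11]: [(0, 0) (47, 0) (47, 11) (0, 11)]
2. ⊥bis P4·P0 via (42.35,3.535): [(47, 1.3581) (47, 11) (26.4045, 11)]  |A|=99.2901
3. ⊥bis P4·P1 via (30.44,4.87): [(29.9088, 9.3594) (47, 1.3581) (47, 11) (29.7147, 11)]  |A|=96.5747
4. ⊥bis P4·P2 via (45.035,6.225): [(29.9088, 9.3594) (44.4398, 2.5567) (45.8098, 11) (29.7147, 11)]  |A|=79.2073
5. ⊥bis P4·P3 via (44.505,6.375): [(29.9088, 9.3594) (44.2019, 2.668) (44.8831, 11) (29.7147, 11)]  |A|=74.2664
6. ⊥bis P4·P5 via (34.97,7.35): [(34.9343, 7.0067) (44.2019, 2.668) (44.8831, 11) (35.35, 11)]  |A|=59.1209
7. ⊥bis P4·P6 via (27.18,4.985): [(34.9343, 7.0067) (44.2019, 2.668) (44.8831, 11) (35.35, 11)]  |A|=59.1209
8. canonical 4-gon: [(34.9343, 7.0067) (44.2019, 2.668) (44.8831, 11) (35.35, 11)]
9. shoelace: 59.1209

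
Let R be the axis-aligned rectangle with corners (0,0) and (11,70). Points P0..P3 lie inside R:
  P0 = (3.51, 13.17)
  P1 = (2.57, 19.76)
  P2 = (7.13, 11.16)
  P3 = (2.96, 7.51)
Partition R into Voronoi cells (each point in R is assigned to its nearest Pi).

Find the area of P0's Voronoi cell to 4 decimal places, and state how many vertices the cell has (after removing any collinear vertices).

Area of P0's cell: 37.3664 (4 vertices)

1. box [0,11]×[0,70]: [(0, 0) (11, 0) (11, 70) (0, 70)]
2. ⊥bis P0·P1 via (3.04,16.465): [(0, 16.0314) (0, 0) (11, 0) (11, 17.6004)]  |A|=184.9748
3. ⊥bis P0·P2 via (5.32,12.165): [(8.109, 17.188) (0, 16.0314) (0, 2.5837)]  |A|=54.5238
4. ⊥bis P0·P3 via (3.235,10.34): [(4.2518, 10.2412) (8.109, 17.188) (0, 16.0314) (0, 10.6544)]  |A|=37.3664
5. canonical 4-gon: [(4.2518, 10.2412) (8.109, 17.188) (0, 16.0314) (0, 10.6544)]
6. shoelace: 37.3664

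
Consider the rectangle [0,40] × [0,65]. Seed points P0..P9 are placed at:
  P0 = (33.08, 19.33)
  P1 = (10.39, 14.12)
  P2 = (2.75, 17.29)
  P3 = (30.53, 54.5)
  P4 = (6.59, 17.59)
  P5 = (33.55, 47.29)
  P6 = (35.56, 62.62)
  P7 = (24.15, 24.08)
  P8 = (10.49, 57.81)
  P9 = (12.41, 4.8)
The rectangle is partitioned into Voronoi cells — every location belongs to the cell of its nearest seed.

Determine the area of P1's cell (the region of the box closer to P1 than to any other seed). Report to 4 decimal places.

1. box [0,40]×[0,65]: [(0, 0) (40, 0) (40, 65) (0, 65)]
2. ⊥bis P1·P0 via (21.735,16.725): [(0, 0) (25.5753, 0) (10.6503, 65) (0, 65)]  |A|=1177.3319
3. ⊥bis P1·P2 via (6.57,15.705): [(0.0537, 0) (25.5753, 0) (16.4832, 39.5969)]  |A|=505.2891
4. ⊥bis P1·P3 via (20.46,34.31): [(15.3476, 36.8599) (0.0537, 0) (25.5753, 0) (17.3399, 35.8662)]  |A|=501.9985
5. ⊥bis P1·P4 via (8.49,15.855): [(5.0851, 12.1263) (0.0537, 0) (25.5753, 0) (19.2333, 27.62)]  |A|=399.2594
6. ⊥bis P1·P5 via (21.97,30.705): [(5.0851, 12.1263) (0.0537, 0) (25.5753, 0) (19.2333, 27.62)]  |A|=399.2594
7. ⊥bis P1·P6 via (22.975,38.37): [(5.0851, 12.1263) (0.0537, 0) (25.5753, 0) (19.2333, 27.62)]  |A|=399.2594
8. ⊥bis P1·P7 via (17.27,19.1): [(14.698, 22.6533) (5.0851, 12.1263) (0.0537, 0) (25.5753, 0) (23.0107, 11.169)]  |A|=352.5731
9. ⊥bis P1·P8 via (10.44,35.965): [(14.698, 22.6533) (5.0851, 12.1263) (0.0537, 0) (25.5753, 0) (23.0107, 11.169)]  |A|=352.5731
10. ⊥bis P1·P9 via (11.4,9.46): [(22.5055, 11.867) (14.698, 22.6533) (5.0851, 12.1263) (3.2455, 7.6926)]  |A|=131.7959
11. canonical 4-gon: [(22.5055, 11.867) (14.698, 22.6533) (5.0851, 12.1263) (3.2455, 7.6926)]
12. shoelace: 131.7959

Area of P1's cell: 131.7959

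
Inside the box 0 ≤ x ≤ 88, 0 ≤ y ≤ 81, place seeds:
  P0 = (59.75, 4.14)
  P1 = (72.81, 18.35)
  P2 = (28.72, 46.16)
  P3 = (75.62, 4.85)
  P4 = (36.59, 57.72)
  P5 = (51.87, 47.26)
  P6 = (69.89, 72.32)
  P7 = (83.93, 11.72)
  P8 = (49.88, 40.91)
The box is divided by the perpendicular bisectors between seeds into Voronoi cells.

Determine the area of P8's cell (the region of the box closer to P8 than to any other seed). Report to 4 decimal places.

Area of P8's cell: 615.5888

1. box [0,88]×[0,81]: [(0, 0) (88, 0) (88, 81) (0, 81)]
2. ⊥bis P8·P0 via (54.815,22.525): [(0, 7.8113) (88, 31.4327) (88, 81) (0, 81)]  |A|=5401.2658
3. ⊥bis P8·P1 via (61.345,29.63): [(0, 7.8113) (54.1894, 22.3571) (88, 56.7222) (88, 81) (0, 81)]  |A|=4973.7403
4. ⊥bis P8·P2 via (39.3,43.535): [(32.6083, 16.5642) (54.1894, 22.3571) (88, 56.7222) (88, 81) (48.5954, 81)]  |A|=2214.8174
5. ⊥bis P8·P3 via (62.75,22.88): [(32.6083, 16.5642) (54.1894, 22.3571) (88, 56.7222) (88, 81) (48.5954, 81)]  |A|=2214.8174
6. ⊥bis P8·P4 via (43.235,49.315): [(40.1238, 46.8553) (32.6083, 16.5642) (54.1894, 22.3571) (88, 56.7222) (88, 81) (83.3121, 81)]  |A|=1622.1215
7. ⊥bis P8·P5 via (50.875,44.085): [(40.6664, 47.2842) (40.1238, 46.8553) (32.6083, 16.5642) (54.1894, 22.3571) (69.7477, 38.1706)]  |A|=615.5888
8. ⊥bis P8·P6 via (59.885,56.615): [(40.6664, 47.2842) (40.1238, 46.8553) (32.6083, 16.5642) (54.1894, 22.3571) (69.7477, 38.1706)]  |A|=615.5888
9. ⊥bis P8·P7 via (66.905,26.315): [(40.6664, 47.2842) (40.1238, 46.8553) (32.6083, 16.5642) (54.1894, 22.3571) (69.7477, 38.1706)]  |A|=615.5888
10. canonical 5-gon: [(40.6664, 47.2842) (40.1238, 46.8553) (32.6083, 16.5642) (54.1894, 22.3571) (69.7477, 38.1706)]
11. shoelace: 615.5888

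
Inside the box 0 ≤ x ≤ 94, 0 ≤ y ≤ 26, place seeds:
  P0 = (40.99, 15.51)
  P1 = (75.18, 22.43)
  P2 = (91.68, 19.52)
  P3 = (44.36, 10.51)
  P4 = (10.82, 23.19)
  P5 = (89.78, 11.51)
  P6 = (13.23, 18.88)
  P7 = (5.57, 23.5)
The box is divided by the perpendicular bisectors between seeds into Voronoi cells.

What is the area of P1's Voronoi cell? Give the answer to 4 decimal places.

1. box [0,94]×[0,26]: [(0, 0) (94, 0) (94, 26) (0, 26)]
2. ⊥bis P1·P0 via (58.085,18.97): [(61.9245, 0) (94, 0) (94, 26) (56.6621, 26)]  |A|=902.3737
3. ⊥bis P1·P2 via (83.43,20.975): [(61.9245, 0) (79.7308, 0) (84.3162, 26) (56.6621, 26)]  |A|=590.9847
4. ⊥bis P1·P3 via (59.77,16.47): [(57.2967, 22.865) (66.14, 0) (79.7308, 0) (84.3162, 26) (56.6621, 26)]  |A|=542.7914
5. ⊥bis P1·P4 via (43,22.81): [(57.2967, 22.865) (66.14, 0) (79.7308, 0) (84.3162, 26) (56.6621, 26)]  |A|=542.7914
6. ⊥bis P1·P5 via (82.48,16.97): [(57.2967, 22.865) (66.14, 0) (69.7874, 0) (82.7988, 17.3963) (84.3162, 26) (56.6621, 26)]  |A|=456.3022
7. ⊥bis P1·P6 via (44.205,20.655): [(57.2967, 22.865) (66.14, 0) (69.7874, 0) (82.7988, 17.3963) (84.3162, 26) (56.6621, 26)]  |A|=456.3022
8. ⊥bis P1·P7 via (40.375,22.965): [(57.2967, 22.865) (66.14, 0) (69.7874, 0) (82.7988, 17.3963) (84.3162, 26) (56.6621, 26)]  |A|=456.3022
9. canonical 6-gon: [(57.2967, 22.865) (66.14, 0) (69.7874, 0) (82.7988, 17.3963) (84.3162, 26) (56.6621, 26)]
10. shoelace: 456.3022

Area of P1's cell: 456.3022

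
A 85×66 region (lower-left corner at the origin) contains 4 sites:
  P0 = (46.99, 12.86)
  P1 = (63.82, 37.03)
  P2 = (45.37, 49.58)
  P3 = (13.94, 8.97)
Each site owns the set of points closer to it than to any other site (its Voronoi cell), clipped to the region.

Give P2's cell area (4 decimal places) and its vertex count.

1. box [0,85]×[0,66]: [(0, 0) (85, 0) (85, 66) (0, 66)]
2. ⊥bis P2·P0 via (46.18,31.22): [(0, 29.1826) (85, 32.9326) (85, 66) (0, 66)]  |A|=2970.1
3. ⊥bis P2·P1 via (54.595,43.305): [(0, 29.1826) (46.3806, 31.2288) (70.0325, 66) (0, 66)]  |A|=2071.3611
4. ⊥bis P2·P3 via (29.655,29.275): [(0, 52.2264) (28.1686, 30.4254) (46.3806, 31.2288) (70.0325, 66) (0, 66)]  |A|=1746.8056
5. canonical 5-gon: [(0, 52.2264) (28.1686, 30.4254) (46.3806, 31.2288) (70.0325, 66) (0, 66)]
6. shoelace: 1746.8056

Area of P2's cell: 1746.8056 (5 vertices)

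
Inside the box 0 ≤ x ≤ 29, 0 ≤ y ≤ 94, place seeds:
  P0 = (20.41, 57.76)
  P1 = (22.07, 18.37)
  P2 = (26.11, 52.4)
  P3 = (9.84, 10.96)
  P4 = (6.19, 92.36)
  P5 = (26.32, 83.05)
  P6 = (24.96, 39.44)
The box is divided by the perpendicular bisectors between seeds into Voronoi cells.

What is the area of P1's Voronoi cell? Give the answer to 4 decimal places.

Area of P1's cell: 390.8811

1. box [0,29]×[0,94]: [(0, 0) (29, 0) (29, 94) (0, 94)]
2. ⊥bis P1·P0 via (21.24,38.065): [(0, 37.1699) (0, 0) (29, 0) (29, 38.392)]  |A|=1095.6478
3. ⊥bis P1·P2 via (24.09,35.385): [(6.6831, 37.4515) (0, 37.1699) (0, 0) (29, 0) (29, 34.8021)]  |A|=1055.5896
4. ⊥bis P1·P3 via (15.955,14.665): [(6.6831, 37.4515) (2.2618, 37.2652) (24.8403, 0) (29, 0) (29, 34.8021)]  |A|=550.7136
5. ⊥bis P1·P4 via (14.13,55.365): [(6.6831, 37.4515) (2.2618, 37.2652) (24.8403, 0) (29, 0) (29, 34.8021)]  |A|=550.7136
6. ⊥bis P1·P5 via (24.195,50.71): [(6.6831, 37.4515) (2.2618, 37.2652) (24.8403, 0) (29, 0) (29, 34.8021)]  |A|=550.7136
7. ⊥bis P1·P6 via (23.515,28.905): [(5.86, 31.3266) (24.8403, 0) (29, 0) (29, 28.1527)]  |A|=390.8811
8. canonical 4-gon: [(5.86, 31.3266) (24.8403, 0) (29, 0) (29, 28.1527)]
9. shoelace: 390.8811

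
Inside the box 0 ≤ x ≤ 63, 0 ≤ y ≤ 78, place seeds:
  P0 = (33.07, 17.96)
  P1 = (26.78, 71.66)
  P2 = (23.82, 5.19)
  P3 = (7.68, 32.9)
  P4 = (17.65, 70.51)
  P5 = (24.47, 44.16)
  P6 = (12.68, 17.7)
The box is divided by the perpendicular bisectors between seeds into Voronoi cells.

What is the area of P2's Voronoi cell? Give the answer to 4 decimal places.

Area of P2's cell: 304.1971

1. box [0,63]×[0,78]: [(0, 0) (63, 0) (63, 78) (0, 78)]
2. ⊥bis P2·P0 via (28.445,11.575): [(0, 32.1792) (0, 0) (44.4248, 0)]  |A|=714.7776
3. ⊥bis P2·P1 via (25.3,38.425): [(0, 32.1792) (0, 0) (44.4248, 0)]  |A|=714.7776
4. ⊥bis P2·P3 via (15.75,19.045): [(17.0705, 19.8142) (0, 9.8712) (0, 0) (44.4248, 0)]  |A|=524.373
5. ⊥bis P2·P4 via (20.735,37.85): [(17.0705, 19.8142) (0, 9.8712) (0, 0) (44.4248, 0)]  |A|=524.373
6. ⊥bis P2·P5 via (24.145,24.675): [(17.0705, 19.8142) (0, 9.8712) (0, 0) (44.4248, 0)]  |A|=524.373
7. ⊥bis P2·P6 via (18.25,11.445): [(22.9036, 15.589) (5.3975, 0) (44.4248, 0)]  |A|=304.1971
8. canonical 3-gon: [(22.9036, 15.589) (5.3975, 0) (44.4248, 0)]
9. shoelace: 304.1971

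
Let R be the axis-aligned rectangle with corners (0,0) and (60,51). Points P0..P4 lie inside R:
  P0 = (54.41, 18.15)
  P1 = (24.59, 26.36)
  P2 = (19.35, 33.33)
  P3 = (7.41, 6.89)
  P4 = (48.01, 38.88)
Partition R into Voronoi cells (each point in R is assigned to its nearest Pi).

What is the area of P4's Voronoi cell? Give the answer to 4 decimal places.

Area of P4's cell: 600.7988

1. box [0,60]×[0,51]: [(0, 0) (60, 0) (60, 51) (0, 51)]
2. ⊥bis P4·P0 via (51.21,28.515): [(0, 12.7049) (60, 31.2287) (60, 51) (0, 51)]  |A|=1741.9915
3. ⊥bis P4·P1 via (36.3,32.62): [(40.2958, 25.1454) (60, 31.2287) (60, 51) (26.4743, 51)]  |A|=628.1843
4. ⊥bis P4·P2 via (33.68,36.105): [(33.25, 38.3253) (40.2958, 25.1454) (60, 31.2287) (60, 51) (30.7956, 51)]  |A|=600.7988
5. ⊥bis P4·P3 via (27.71,22.885): [(33.25, 38.3253) (40.2958, 25.1454) (60, 31.2287) (60, 51) (30.7956, 51)]  |A|=600.7988
6. canonical 5-gon: [(33.25, 38.3253) (40.2958, 25.1454) (60, 31.2287) (60, 51) (30.7956, 51)]
7. shoelace: 600.7988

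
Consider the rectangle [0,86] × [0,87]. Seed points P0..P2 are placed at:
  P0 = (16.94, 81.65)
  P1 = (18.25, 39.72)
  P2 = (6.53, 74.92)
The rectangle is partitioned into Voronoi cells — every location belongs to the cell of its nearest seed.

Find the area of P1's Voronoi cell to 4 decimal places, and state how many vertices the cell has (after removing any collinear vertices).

Area of P1's cell: 5207.3388 (5 vertices)

1. box [0,86]×[0,87]: [(0, 0) (86, 0) (86, 87) (0, 87)]
2. ⊥bis P1·P0 via (17.595,60.685): [(0, 60.1353) (0, 0) (86, 0) (86, 62.8221)]  |A|=5287.1697
3. ⊥bis P1·P2 via (12.39,57.32): [(23.004, 60.854) (0, 53.1947) (0, 0) (86, 0) (86, 62.8221)]  |A|=5207.3388
4. canonical 5-gon: [(23.004, 60.854) (0, 53.1947) (0, 0) (86, 0) (86, 62.8221)]
5. shoelace: 5207.3388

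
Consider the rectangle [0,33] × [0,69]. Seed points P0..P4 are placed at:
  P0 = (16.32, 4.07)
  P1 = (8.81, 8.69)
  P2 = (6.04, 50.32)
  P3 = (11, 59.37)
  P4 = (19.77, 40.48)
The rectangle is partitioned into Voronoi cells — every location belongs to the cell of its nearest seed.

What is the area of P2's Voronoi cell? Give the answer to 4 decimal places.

1. box [0,33]×[0,69]: [(0, 0) (33, 0) (33, 69) (0, 69)]
2. ⊥bis P2·P0 via (11.18,27.195): [(0, 24.71) (33, 32.0449) (33, 69) (0, 69)]  |A|=1340.5432
3. ⊥bis P2·P1 via (7.425,29.505): [(0, 29.011) (27.6176, 30.8486) (33, 32.0449) (33, 69) (0, 69)]  |A|=1281.1526
4. ⊥bis P2·P3 via (8.52,54.845): [(0, 59.5145) (0, 29.011) (27.6176, 30.8486) (33, 32.0449) (33, 41.4283)]  |A|=669.7098
5. ⊥bis P2·P4 via (12.905,45.4): [(16.5284, 50.4559) (0, 59.5145) (0, 29.011) (1.2174, 29.092)]  |A|=264.4717
6. canonical 4-gon: [(16.5284, 50.4559) (0, 59.5145) (0, 29.011) (1.2174, 29.092)]
7. shoelace: 264.4717

Area of P2's cell: 264.4717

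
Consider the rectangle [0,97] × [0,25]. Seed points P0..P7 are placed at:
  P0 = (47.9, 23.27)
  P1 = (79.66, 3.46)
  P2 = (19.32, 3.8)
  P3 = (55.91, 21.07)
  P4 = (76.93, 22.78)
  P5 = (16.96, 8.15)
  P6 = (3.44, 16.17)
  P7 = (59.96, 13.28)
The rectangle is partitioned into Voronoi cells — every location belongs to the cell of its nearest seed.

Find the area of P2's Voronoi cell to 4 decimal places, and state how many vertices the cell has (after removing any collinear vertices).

Area of P2's cell: 250.8795 (4 vertices)

1. box [0,97]×[0,25]: [(0, 0) (97, 0) (97, 25) (0, 25)]
2. ⊥bis P2·P0 via (33.61,13.535): [(0, 0) (42.8307, 0) (25.7995, 25) (0, 25)]  |A|=857.8772
3. ⊥bis P2·P1 via (49.49,3.63): [(0, 0) (42.8307, 0) (25.7995, 25) (0, 25)]  |A|=857.8772
4. ⊥bis P2·P3 via (37.615,12.435): [(0, 0) (42.8307, 0) (25.7995, 25) (0, 25)]  |A|=857.8772
5. ⊥bis P2·P4 via (48.125,13.29): [(0, 0) (42.8307, 0) (25.7995, 25) (0, 25)]  |A|=857.8772
6. ⊥bis P2·P5 via (18.14,5.975): [(7.1268, 0) (42.8307, 0) (33.1957, 14.1432)]  |A|=252.4828
7. ⊥bis P2·P6 via (11.38,9.985): [(7.1268, 0) (42.8307, 0) (33.1957, 14.1432)]  |A|=252.4828
8. ⊥bis P2·P7 via (39.64,8.54): [(7.1268, 0) (41.6321, 0) (41.008, 2.6755) (33.1957, 14.1432)]  |A|=250.8795
9. canonical 4-gon: [(7.1268, 0) (41.6321, 0) (41.008, 2.6755) (33.1957, 14.1432)]
10. shoelace: 250.8795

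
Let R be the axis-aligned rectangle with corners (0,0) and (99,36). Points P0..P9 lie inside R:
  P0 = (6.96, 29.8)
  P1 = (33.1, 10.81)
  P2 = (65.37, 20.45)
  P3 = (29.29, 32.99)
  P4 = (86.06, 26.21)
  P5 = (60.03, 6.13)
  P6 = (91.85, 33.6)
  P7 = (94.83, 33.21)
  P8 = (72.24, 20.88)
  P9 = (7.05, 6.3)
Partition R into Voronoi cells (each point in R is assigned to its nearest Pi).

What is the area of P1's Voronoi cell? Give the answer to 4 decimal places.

1. box [0,99]×[0,36]: [(0, 0) (99, 0) (99, 36) (0, 36)]
2. ⊥bis P1·P0 via (20.03,20.305): [(5.279, 0) (99, 0) (99, 36) (31.432, 36)]  |A|=2903.2027
3. ⊥bis P1·P2 via (49.235,15.63): [(5.279, 0) (53.9041, 0) (43.1499, 36) (31.432, 36)]  |A|=1086.1751
4. ⊥bis P1·P3 via (31.195,21.9): [(19.762, 19.9361) (5.279, 0) (53.9041, 0) (46.5729, 24.5416)]  |A|=830.5698
5. ⊥bis P1·P4 via (59.58,18.51): [(19.762, 19.9361) (5.279, 0) (53.9041, 0) (46.5729, 24.5416)]  |A|=830.5698
6. ⊥bis P1·P5 via (46.565,8.47): [(19.762, 19.9361) (5.279, 0) (45.0931, 0) (48.3336, 18.6473) (46.5729, 24.5416)]  |A|=748.4184
7. ⊥bis P1·P6 via (62.475,22.205): [(19.762, 19.9361) (5.279, 0) (45.0931, 0) (48.3336, 18.6473) (46.5729, 24.5416)]  |A|=748.4184
8. ⊥bis P1·P7 via (63.965,22.01): [(19.762, 19.9361) (5.279, 0) (45.0931, 0) (48.3336, 18.6473) (46.5729, 24.5416)]  |A|=748.4184
9. ⊥bis P1·P8 via (52.67,15.845): [(19.762, 19.9361) (5.279, 0) (45.0931, 0) (48.3336, 18.6473) (46.5729, 24.5416)]  |A|=748.4184
10. ⊥bis P1·P9 via (20.075,8.555): [(19.762, 19.9361) (18.4236, 18.0937) (21.5561, 0) (45.0931, 0) (48.3336, 18.6473) (46.5729, 24.5416)]  |A|=601.1612
11. canonical 6-gon: [(19.762, 19.9361) (18.4236, 18.0937) (21.5561, 0) (45.0931, 0) (48.3336, 18.6473) (46.5729, 24.5416)]
12. shoelace: 601.1612

Area of P1's cell: 601.1612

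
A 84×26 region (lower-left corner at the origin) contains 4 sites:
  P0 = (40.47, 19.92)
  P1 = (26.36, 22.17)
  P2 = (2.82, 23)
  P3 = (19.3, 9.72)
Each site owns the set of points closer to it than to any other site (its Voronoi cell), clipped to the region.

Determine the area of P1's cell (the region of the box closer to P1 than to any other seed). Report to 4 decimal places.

Area of P1's cell: 194.6078

1. box [0,84]×[0,26]: [(0, 0) (84, 0) (84, 26) (0, 26)]
2. ⊥bis P1·P0 via (33.415,21.045): [(0, 0) (30.0591, 0) (34.2051, 26) (0, 26)]  |A|=835.4355
3. ⊥bis P1·P2 via (14.59,22.585): [(13.7937, 0) (30.0591, 0) (34.2051, 26) (14.7104, 26)]  |A|=464.8824
4. ⊥bis P1·P3 via (22.83,15.945): [(14.522, 20.6562) (31.7914, 10.8633) (34.2051, 26) (14.7104, 26)]  |A|=194.6078
5. canonical 4-gon: [(14.522, 20.6562) (31.7914, 10.8633) (34.2051, 26) (14.7104, 26)]
6. shoelace: 194.6078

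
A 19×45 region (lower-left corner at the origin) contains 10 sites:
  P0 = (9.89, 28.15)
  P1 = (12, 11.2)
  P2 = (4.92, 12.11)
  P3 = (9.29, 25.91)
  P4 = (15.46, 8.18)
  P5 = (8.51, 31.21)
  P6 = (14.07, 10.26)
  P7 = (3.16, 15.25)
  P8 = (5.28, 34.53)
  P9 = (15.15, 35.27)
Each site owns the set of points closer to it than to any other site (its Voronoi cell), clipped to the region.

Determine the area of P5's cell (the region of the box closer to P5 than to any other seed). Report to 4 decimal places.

Area of P5's cell: 37.4237

1. box [0,19]×[0,45]: [(0, 0) (19, 0) (19, 45) (0, 45)]
2. ⊥bis P5·P0 via (9.2,29.68): [(0, 25.531) (19, 34.0996) (19, 45) (0, 45)]  |A|=288.5094
3. ⊥bis P5·P1 via (10.255,21.205): [(0, 25.531) (19, 34.0996) (19, 45) (0, 45)]  |A|=288.5094
4. ⊥bis P5·P2 via (6.715,21.66): [(0, 25.531) (19, 34.0996) (19, 45) (0, 45)]  |A|=288.5094
5. ⊥bis P5·P3 via (8.9,28.56): [(0, 27.2502) (5.6588, 28.083) (19, 34.0996) (19, 45) (0, 45)]  |A|=283.6451
6. ⊥bis P5·P4 via (11.985,19.695): [(0, 27.2502) (5.6588, 28.083) (19, 34.0996) (19, 45) (0, 45)]  |A|=283.6451
7. ⊥bis P5·P6 via (11.29,20.735): [(0, 27.2502) (5.6588, 28.083) (19, 34.0996) (19, 45) (0, 45)]  |A|=283.6451
8. ⊥bis P5·P7 via (5.835,23.23): [(0, 27.2502) (5.6588, 28.083) (19, 34.0996) (19, 45) (0, 45)]  |A|=283.6451
9. ⊥bis P5·P8 via (6.895,32.87): [(1.318, 27.4442) (5.6588, 28.083) (19, 34.0996) (19, 44.6469)]  |A|=102.0455
10. ⊥bis P5·P9 via (11.83,33.24): [(10.1311, 36.0184) (1.318, 27.4442) (5.6588, 28.083) (12.9678, 31.3792)]  |A|=37.4237
11. canonical 4-gon: [(10.1311, 36.0184) (1.318, 27.4442) (5.6588, 28.083) (12.9678, 31.3792)]
12. shoelace: 37.4237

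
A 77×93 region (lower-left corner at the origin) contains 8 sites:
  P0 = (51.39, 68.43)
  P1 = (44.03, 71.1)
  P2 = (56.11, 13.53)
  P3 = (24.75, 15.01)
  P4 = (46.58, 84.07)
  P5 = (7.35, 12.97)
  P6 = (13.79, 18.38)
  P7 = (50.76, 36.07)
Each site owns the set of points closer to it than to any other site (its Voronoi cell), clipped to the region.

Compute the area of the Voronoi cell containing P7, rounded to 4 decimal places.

Area of P7's cell: 1255.0864

1. box [0,77]×[0,93]: [(0, 0) (77, 0) (77, 93) (0, 93)]
2. ⊥bis P7·P0 via (51.075,52.25): [(0, 53.2444) (0, 0) (77, 0) (77, 51.7453)]  |A|=4042.1008
3. ⊥bis P7·P1 via (47.395,53.585): [(41.4242, 52.4379) (0, 44.4794) (0, 0) (77, 0) (77, 51.7453)]  |A|=3860.5607
4. ⊥bis P7·P2 via (53.435,24.8): [(41.4242, 52.4379) (0, 44.4794) (0, 12.1169) (77, 30.3933) (77, 51.7453)]  |A|=2223.9187
5. ⊥bis P7·P3 via (37.755,25.54): [(41.4242, 52.4379) (19.4018, 48.2069) (40.7853, 21.7975) (77, 30.3933) (77, 51.7453)]  |A|=1267.9126
6. ⊥bis P7·P4 via (48.67,60.07): [(41.4242, 52.4379) (19.4018, 48.2069) (40.7853, 21.7975) (77, 30.3933) (77, 51.7453)]  |A|=1267.9126
7. ⊥bis P7·P5 via (29.055,24.52): [(41.4242, 52.4379) (19.4018, 48.2069) (40.7853, 21.7975) (77, 30.3933) (77, 51.7453)]  |A|=1267.9126
8. ⊥bis P7·P6 via (32.275,27.225): [(41.4242, 52.4379) (21.9967, 48.7055) (26.3288, 39.6518) (40.7853, 21.7975) (77, 30.3933) (77, 51.7453)]  |A|=1255.0864
9. canonical 6-gon: [(41.4242, 52.4379) (21.9967, 48.7055) (26.3288, 39.6518) (40.7853, 21.7975) (77, 30.3933) (77, 51.7453)]
10. shoelace: 1255.0864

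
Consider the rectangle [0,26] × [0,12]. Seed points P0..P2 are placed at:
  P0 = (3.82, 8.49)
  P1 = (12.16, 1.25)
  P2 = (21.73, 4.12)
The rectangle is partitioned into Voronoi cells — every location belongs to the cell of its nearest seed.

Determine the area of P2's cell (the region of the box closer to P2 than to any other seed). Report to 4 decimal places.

1. box [0,26]×[0,12]: [(0, 0) (26, 0) (26, 12) (0, 12)]
2. ⊥bis P2·P0 via (12.775,6.305): [(11.2366, 0) (26, 0) (26, 12) (14.1646, 12)]  |A|=159.593
3. ⊥bis P2·P1 via (16.945,2.685): [(14.1587, 11.9759) (17.7502, 0) (26, 0) (26, 12) (14.1646, 12)]  |A|=120.5897
4. canonical 5-gon: [(14.1587, 11.9759) (17.7502, 0) (26, 0) (26, 12) (14.1646, 12)]
5. shoelace: 120.5897

Area of P2's cell: 120.5897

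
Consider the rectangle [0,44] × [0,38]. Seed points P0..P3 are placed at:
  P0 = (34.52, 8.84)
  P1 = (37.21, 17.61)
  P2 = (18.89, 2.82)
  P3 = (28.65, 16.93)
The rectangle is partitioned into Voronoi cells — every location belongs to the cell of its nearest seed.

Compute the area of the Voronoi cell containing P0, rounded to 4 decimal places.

Area of P0's cell: 205.0776

1. box [0,44]×[0,38]: [(0, 0) (44, 0) (44, 38) (0, 38)]
2. ⊥bis P0·P1 via (35.865,13.225): [(0, 24.2258) (0, 0) (44, 0) (44, 10.7298)]  |A|=769.0222
3. ⊥bis P0·P2 via (26.705,5.83): [(22.2481, 17.4017) (28.9505, 0) (44, 0) (44, 10.7298)]  |A|=247.6401
4. ⊥bis P0·P3 via (31.585,12.885): [(33.1861, 14.0467) (25.6471, 8.5766) (28.9505, 0) (44, 0) (44, 10.7298)]  |A|=205.0776
5. canonical 5-gon: [(33.1861, 14.0467) (25.6471, 8.5766) (28.9505, 0) (44, 0) (44, 10.7298)]
6. shoelace: 205.0776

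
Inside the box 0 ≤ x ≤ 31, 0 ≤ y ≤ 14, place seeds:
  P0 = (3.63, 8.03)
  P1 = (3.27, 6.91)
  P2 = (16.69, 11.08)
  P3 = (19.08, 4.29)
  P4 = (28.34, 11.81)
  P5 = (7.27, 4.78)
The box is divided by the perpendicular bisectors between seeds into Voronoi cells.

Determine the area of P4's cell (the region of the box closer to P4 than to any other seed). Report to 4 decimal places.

Area of P4's cell: 82.0570

1. box [0,31]×[0,14]: [(0, 0) (31, 0) (31, 14) (0, 14)]
2. ⊥bis P4·P0 via (15.985,9.92): [(17.5025, 0) (31, 0) (31, 14) (15.3609, 14)]  |A|=203.9564
3. ⊥bis P4·P1 via (15.805,9.36): [(17.0274, 3.1058) (17.6344, 0) (31, 0) (31, 14) (15.3609, 14)]  |A|=203.7515
4. ⊥bis P4·P2 via (22.515,11.445): [(23.2322, 0) (31, 0) (31, 14) (22.3549, 14)]  |A|=114.8906
5. ⊥bis P4·P3 via (23.71,8.05): [(22.6456, 9.3607) (30.2474, 0) (31, 0) (31, 14) (22.3549, 14)]  |A|=82.057
6. ⊥bis P4·P5 via (17.805,8.295): [(22.6456, 9.3607) (30.2474, 0) (31, 0) (31, 14) (22.3549, 14)]  |A|=82.057
7. canonical 5-gon: [(22.6456, 9.3607) (30.2474, 0) (31, 0) (31, 14) (22.3549, 14)]
8. shoelace: 82.057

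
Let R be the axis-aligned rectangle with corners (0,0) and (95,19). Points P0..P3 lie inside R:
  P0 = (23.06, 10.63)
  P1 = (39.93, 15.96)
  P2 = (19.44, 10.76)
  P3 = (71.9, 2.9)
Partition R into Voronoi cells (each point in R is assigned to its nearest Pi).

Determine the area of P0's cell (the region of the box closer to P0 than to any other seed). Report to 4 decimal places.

Area of P0's cell: 218.2516

1. box [0,95]×[0,19]: [(0, 0) (95, 0) (95, 19) (0, 19)]
2. ⊥bis P0·P1 via (31.495,13.295): [(0, 0) (35.6955, 0) (29.6925, 19) (0, 19)]  |A|=621.1862
3. ⊥bis P0·P2 via (21.25,10.695): [(20.8659, 0) (35.6955, 0) (29.6925, 19) (21.5482, 19)]  |A|=218.2516
4. ⊥bis P0·P3 via (47.48,6.765): [(20.8659, 0) (35.6955, 0) (29.6925, 19) (21.5482, 19)]  |A|=218.2516
5. canonical 4-gon: [(20.8659, 0) (35.6955, 0) (29.6925, 19) (21.5482, 19)]
6. shoelace: 218.2516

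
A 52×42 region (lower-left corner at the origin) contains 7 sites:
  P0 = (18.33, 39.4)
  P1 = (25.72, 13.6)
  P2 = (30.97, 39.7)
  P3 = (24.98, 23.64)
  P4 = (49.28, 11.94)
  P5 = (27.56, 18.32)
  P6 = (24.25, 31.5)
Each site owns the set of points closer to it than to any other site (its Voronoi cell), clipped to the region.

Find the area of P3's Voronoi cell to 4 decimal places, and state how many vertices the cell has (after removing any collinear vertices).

1. box [0,52]×[0,42]: [(0, 0) (52, 0) (52, 42) (0, 42)]
2. ⊥bis P3·P0 via (21.655,31.52): [(0, 22.3826) (0, 0) (52, 0) (52, 42) (46.4918, 42)]  |A|=1727.9753
3. ⊥bis P3·P1 via (25.35,18.62): [(0, 22.3826) (0, 16.7516) (52, 20.5842) (52, 42) (46.4918, 42)]  |A|=757.244
4. ⊥bis P3·P2 via (27.975,31.67): [(24.809, 32.8508) (0, 22.3826) (0, 16.7516) (52, 20.5842) (52, 22.7092)]  |A|=469.7789
5. ⊥bis P3·P4 via (37.13,17.79): [(41.4018, 26.6621) (24.809, 32.8508) (0, 22.3826) (0, 16.7516) (37.9778, 19.5507)]  |A|=410.4288
6. ⊥bis P3·P5 via (26.27,20.98): [(39.4713, 27.3821) (24.809, 32.8508) (0, 22.3826) (0, 16.7516) (20.6964, 18.277)]  |A|=335.6144
7. ⊥bis P3·P6 via (24.615,27.57): [(39.4713, 27.3821) (36.1062, 28.6373) (8.8164, 26.1027) (0, 22.3826) (0, 16.7516) (20.6964, 18.277)]  |A|=263.8037
8. canonical 6-gon: [(39.4713, 27.3821) (36.1062, 28.6373) (8.8164, 26.1027) (0, 22.3826) (0, 16.7516) (20.6964, 18.277)]
9. shoelace: 263.8037

Area of P3's cell: 263.8037 (6 vertices)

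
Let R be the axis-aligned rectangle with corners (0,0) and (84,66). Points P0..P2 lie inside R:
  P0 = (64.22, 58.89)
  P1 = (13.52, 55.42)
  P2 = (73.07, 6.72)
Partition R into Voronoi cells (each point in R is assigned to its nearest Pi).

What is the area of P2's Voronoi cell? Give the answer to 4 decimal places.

Area of P2's cell: 1692.4245

1. box [0,84]×[0,66]: [(0, 0) (84, 0) (84, 66) (0, 66)]
2. ⊥bis P2·P0 via (68.645,32.805): [(0, 21.1602) (0, 0) (84, 0) (84, 35.4098)]  |A|=2375.9402
3. ⊥bis P2·P1 via (43.295,31.07): [(40.8592, 28.0915) (17.8859, 0) (84, 0) (84, 35.4098)]  |A|=1692.4245
4. canonical 4-gon: [(40.8592, 28.0915) (17.8859, 0) (84, 0) (84, 35.4098)]
5. shoelace: 1692.4245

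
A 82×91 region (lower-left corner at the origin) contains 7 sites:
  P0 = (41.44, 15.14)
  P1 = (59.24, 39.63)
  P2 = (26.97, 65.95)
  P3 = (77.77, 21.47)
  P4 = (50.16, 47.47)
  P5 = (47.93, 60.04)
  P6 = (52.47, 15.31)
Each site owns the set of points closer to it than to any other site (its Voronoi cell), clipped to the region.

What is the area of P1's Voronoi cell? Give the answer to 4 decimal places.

Area of P1's cell: 750.2178

1. box [0,82]×[0,91]: [(0, 0) (82, 0) (82, 91) (0, 91)]
2. ⊥bis P1·P0 via (50.34,27.385): [(0, 63.9735) (82, 4.3736) (82, 91) (0, 91)]  |A|=4659.7675
3. ⊥bis P1·P2 via (43.105,52.79): [(32.7888, 40.1417) (82, 4.3736) (82, 91) (74.2698, 91)]  |A|=2328.0663
4. ⊥bis P1·P3 via (68.505,30.55): [(32.7888, 40.1417) (59.137, 20.9911) (82, 44.32) (82, 91) (74.2698, 91)]  |A|=1871.4197
5. ⊥bis P1·P4 via (54.7,43.55): [(44.4432, 31.671) (59.137, 20.9911) (82, 44.32) (82, 75.1679)]  |A|=872.7553
6. ⊥bis P1·P5 via (53.585,49.835): [(66.1281, 56.7857) (44.4432, 31.671) (59.137, 20.9911) (82, 44.32) (82, 65.5809)]  |A|=796.6739
7. ⊥bis P1·P6 via (55.855,27.47): [(66.1281, 56.7857) (44.4432, 31.671) (46.7271, 30.0109) (63.4221, 25.3635) (82, 44.32) (82, 65.5809)]  |A|=750.2178
8. canonical 6-gon: [(66.1281, 56.7857) (44.4432, 31.671) (46.7271, 30.0109) (63.4221, 25.3635) (82, 44.32) (82, 65.5809)]
9. shoelace: 750.2178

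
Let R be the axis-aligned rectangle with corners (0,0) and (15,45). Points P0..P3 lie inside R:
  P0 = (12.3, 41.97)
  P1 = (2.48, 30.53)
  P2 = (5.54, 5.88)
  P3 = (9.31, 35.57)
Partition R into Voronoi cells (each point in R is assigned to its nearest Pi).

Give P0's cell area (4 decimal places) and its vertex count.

Area of P0's cell: 70.2892 (4 vertices)

1. box [0,15]×[0,45]: [(0, 0) (15, 0) (15, 45) (0, 45)]
2. ⊥bis P0·P1 via (7.39,36.25): [(0, 42.5935) (15, 29.7176) (15, 45) (0, 45)]  |A|=132.6663
3. ⊥bis P0·P2 via (8.92,23.925): [(0, 42.5935) (15, 29.7176) (15, 45) (0, 45)]  |A|=132.6663
4. ⊥bis P0·P3 via (10.805,38.77): [(0, 43.818) (15, 36.8101) (15, 45) (0, 45)]  |A|=70.2892
5. canonical 4-gon: [(0, 43.818) (15, 36.8101) (15, 45) (0, 45)]
6. shoelace: 70.2892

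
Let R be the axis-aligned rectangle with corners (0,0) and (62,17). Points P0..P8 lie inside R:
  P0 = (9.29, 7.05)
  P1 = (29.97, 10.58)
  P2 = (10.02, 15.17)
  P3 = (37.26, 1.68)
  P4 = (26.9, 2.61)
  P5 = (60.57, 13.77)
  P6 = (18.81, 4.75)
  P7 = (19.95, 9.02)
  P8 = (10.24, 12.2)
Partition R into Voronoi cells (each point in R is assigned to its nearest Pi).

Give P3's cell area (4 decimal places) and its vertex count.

Area of P3's cell: 191.6547 (4 vertices)

1. box [0,62]×[0,17]: [(0, 0) (62, 0) (62, 17) (0, 17)]
2. ⊥bis P3·P0 via (23.275,4.365): [(22.437, 0) (62, 0) (62, 17) (25.7008, 17)]  |A|=644.829
3. ⊥bis P3·P1 via (33.615,6.13): [(26.1312, 0) (62, 0) (62, 17) (46.8856, 17)]  |A|=433.3569
4. ⊥bis P3·P2 via (23.64,8.425): [(26.1312, 0) (62, 0) (62, 17) (46.8856, 17)]  |A|=433.3569
5. ⊥bis P3·P4 via (32.08,2.145): [(32.3443, 5.0892) (31.8874, 0) (62, 0) (62, 17) (46.8856, 17)]  |A|=418.7097
6. ⊥bis P3·P5 via (48.915,7.725): [(44.9337, 15.4011) (32.3443, 5.0892) (31.8874, 0) (52.9217, 0)]  |A|=191.6547
7. ⊥bis P3·P6 via (28.035,3.215): [(44.9337, 15.4011) (32.3443, 5.0892) (31.8874, 0) (52.9217, 0)]  |A|=191.6547
8. ⊥bis P3·P7 via (28.605,5.35): [(44.9337, 15.4011) (32.3443, 5.0892) (31.8874, 0) (52.9217, 0)]  |A|=191.6547
9. ⊥bis P3·P8 via (23.75,6.94): [(44.9337, 15.4011) (32.3443, 5.0892) (31.8874, 0) (52.9217, 0)]  |A|=191.6547
10. canonical 4-gon: [(44.9337, 15.4011) (32.3443, 5.0892) (31.8874, 0) (52.9217, 0)]
11. shoelace: 191.6547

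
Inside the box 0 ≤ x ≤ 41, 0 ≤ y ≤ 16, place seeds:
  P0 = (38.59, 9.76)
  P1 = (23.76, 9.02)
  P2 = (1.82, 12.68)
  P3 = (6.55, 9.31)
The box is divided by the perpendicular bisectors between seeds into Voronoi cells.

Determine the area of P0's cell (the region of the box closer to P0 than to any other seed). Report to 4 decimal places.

Area of P0's cell: 156.0902

1. box [0,41]×[0,16]: [(0, 0) (41, 0) (41, 16) (0, 16)]
2. ⊥bis P0·P1 via (31.175,9.39): [(31.6436, 0) (41, 0) (41, 16) (30.8452, 16)]  |A|=156.0902
3. ⊥bis P0·P2 via (20.205,11.22): [(31.6436, 0) (41, 0) (41, 16) (30.8452, 16)]  |A|=156.0902
4. ⊥bis P0·P3 via (22.57,9.535): [(31.6436, 0) (41, 0) (41, 16) (30.8452, 16)]  |A|=156.0902
5. canonical 4-gon: [(31.6436, 0) (41, 0) (41, 16) (30.8452, 16)]
6. shoelace: 156.0902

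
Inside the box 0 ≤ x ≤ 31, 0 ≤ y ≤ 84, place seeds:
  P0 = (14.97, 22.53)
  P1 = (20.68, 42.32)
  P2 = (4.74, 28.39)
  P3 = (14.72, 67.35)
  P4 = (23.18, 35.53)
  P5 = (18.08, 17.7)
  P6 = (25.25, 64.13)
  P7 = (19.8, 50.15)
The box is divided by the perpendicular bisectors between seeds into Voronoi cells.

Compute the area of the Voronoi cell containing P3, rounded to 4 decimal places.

1. box [0,31]×[0,84]: [(0, 0) (31, 0) (31, 84) (0, 84)]
2. ⊥bis P3·P0 via (14.845,44.94): [(0, 44.8572) (31, 45.0301) (31, 84) (0, 84)]  |A|=1210.7467
3. ⊥bis P3·P1 via (17.7,54.835): [(0, 50.6204) (31, 58.0019) (31, 84) (0, 84)]  |A|=920.3544
4. ⊥bis P3·P2 via (9.73,47.87): [(0, 50.6204) (31, 58.0019) (31, 84) (0, 84)]  |A|=920.3544
5. ⊥bis P3·P4 via (18.95,51.44): [(0, 50.6204) (31, 58.0019) (31, 84) (0, 84)]  |A|=920.3544
6. ⊥bis P3·P5 via (16.4,42.525): [(0, 50.6204) (31, 58.0019) (31, 84) (0, 84)]  |A|=920.3544
7. ⊥bis P3·P6 via (19.985,65.74): [(0, 50.6204) (16.5679, 54.5654) (25.5688, 84) (0, 84)]  |A|=652.8181
8. ⊥bis P3·P7 via (17.26,58.75): [(0, 53.6523) (17.9058, 58.9407) (25.5688, 84) (0, 84)]  |A|=592.0679
9. canonical 4-gon: [(0, 53.6523) (17.9058, 58.9407) (25.5688, 84) (0, 84)]
10. shoelace: 592.0679

Area of P3's cell: 592.0679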